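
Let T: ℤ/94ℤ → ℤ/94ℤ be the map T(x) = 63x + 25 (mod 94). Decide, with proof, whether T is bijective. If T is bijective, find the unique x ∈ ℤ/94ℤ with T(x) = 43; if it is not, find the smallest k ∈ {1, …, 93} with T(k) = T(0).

54

If T(x_1) = T(x_2), then 63x_1 ≡ 63x_2 (mod 94). Because gcd(63, 94) = 1, we may cancel 63 to get x_1 ≡ x_2 (mod 94).
We now compute 63⁻¹ mod 94 explicitly. Euclid's algorithm: 94 = 1·63 + 31, 63 = 2·31 + 1; back-substituting gives 1 = 3·63 − 2·94, so 63⁻¹ ≡ 3 (mod 94).
Then y ↦ 3(y − 25) is a two-sided inverse to T, so every y ∈ ℤ/94ℤ has a preimage.
Hence T is bijective.
Since T is bijective, we find T⁻¹(43): we need 63x ≡ 43 − 25 ≡ 18 (mod 94). Using 63⁻¹ = 3: x ≡ 3·18 = 54, so x = 54.
Check: T(54) = 63·54 + 25 = 3427 = 36·94 + 43 ≡ 43 (mod 94).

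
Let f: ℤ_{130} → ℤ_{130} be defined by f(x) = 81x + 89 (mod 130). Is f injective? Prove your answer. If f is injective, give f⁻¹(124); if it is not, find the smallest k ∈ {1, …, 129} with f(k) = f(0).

55

Recall that f is injective when f(a) = f(b) forces a = b.
If f(a) = f(b), then 81a ≡ 81b (mod 130). Because gcd(81, 130) = 1, we may cancel 81 to get a ≡ b (mod 130).
Hence f is injective.
We now compute 81⁻¹ mod 130 explicitly. Euclid's algorithm: 130 = 1·81 + 49, 81 = 1·49 + 32, 49 = 1·32 + 17, 32 = 1·17 + 15, 17 = 1·15 + 2, 15 = 7·2 + 1; back-substituting gives 1 = 61·81 − 38·130, so 81⁻¹ ≡ 61 (mod 130).
Since f is injective, we find f⁻¹(124): we need 81x ≡ 124 − 89 ≡ 35 (mod 130). Using 81⁻¹ = 61: x ≡ 61·35 = 2135 = 16·130 + 55, so x = 55.
Check: f(55) = 81·55 + 89 = 4544 = 34·130 + 124 ≡ 124 (mod 130).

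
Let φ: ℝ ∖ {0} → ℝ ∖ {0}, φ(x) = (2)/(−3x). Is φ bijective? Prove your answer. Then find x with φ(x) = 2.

Suppose φ(x_1) = φ(x_2). Cross-multiplying: (2)(−3x_2) = (2)(−3x_1).
Expanding both sides and cancelling the symmetric terms leaves 6·(x_1 − x_2) = 0. Since 6 ≠ 0, x_1 = x_2. So φ is injective.
For any y ≠ 0, solving y(−3x) = 2 for x gives a well-defined x ≠ 0. So φ is surjective.
Hence φ is bijective.
Solving φ(x) = 2: cross-multiplying gives 2 = 2(−3x), which rearranges to 6x = −2, so x = −1/3.

-1/3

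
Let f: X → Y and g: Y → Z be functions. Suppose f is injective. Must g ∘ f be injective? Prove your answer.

not injective

No. Take X = Y = Z = {0, 1}, f = identity (injective), and g(x) = 0 for every x.
Then (g ∘ f)(0) = 0 = (g ∘ f)(1) with 0 ≠ 1, so g ∘ f is not injective.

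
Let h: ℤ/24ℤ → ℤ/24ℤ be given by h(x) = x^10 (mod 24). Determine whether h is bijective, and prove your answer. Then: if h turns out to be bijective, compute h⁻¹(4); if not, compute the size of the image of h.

4

h(2): Repeated squaring mod 24: 2^1 ≡ 2, 2^2 ≡ 2² = 4, 2^4 ≡ 4² = 16, 2^8 ≡ 16² = 256 ≡ 16. Since 10 = 8 + 2, 2^10 ≡ 16·4: 16·4 = 64 ≡ 16. So 2^10 ≡ 16 (mod 24).
h(4): Repeated squaring mod 24: 4^1 ≡ 4, 4^2 ≡ 4² = 16, 4^4 ≡ 16² = 256 ≡ 16, 4^8 ≡ 16² = 256 ≡ 16. Since 10 = 8 + 2, 4^10 ≡ 16·16: 16·16 = 256 ≡ 16. So 4^10 ≡ 16 (mod 24).
So h(2) = h(4) = 16 while 2 ≠ 4, hence h is not injective, hence not bijective.
Since h is not bijective, we determine |image(h)|. Computing x^10 mod 24 for each x (by repeated squaring, reducing mod 24 at every step), the values h(0), h(1), …, h(23) are: 0, 1, 16, 9, 16, 1, 0, 1, 16, 9, 16, 1, 0, 1, 16, 9, 16, 1, 0, 1, 16, 9, 16, 1.
The distinct values are {0, 1, 9, 16}; there are 4 of them.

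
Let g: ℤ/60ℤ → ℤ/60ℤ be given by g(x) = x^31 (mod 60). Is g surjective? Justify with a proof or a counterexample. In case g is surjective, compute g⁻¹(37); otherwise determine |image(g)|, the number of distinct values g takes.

45

g(0) = 0^31 = 0.
g(30): Repeated squaring mod 60: 30^1 ≡ 30, 30^2 ≡ 30² = 900 ≡ 0, 30^4 ≡ 0² = 0, 30^8 ≡ 0² = 0, 30^16 ≡ 0² = 0. Since 31 = 16 + 8 + 4 + 2 + 1, 30^31 ≡ 0·0·0·0·30: 0·0 = 0, then 0·0 = 0, then 0·0 = 0, then 0·30 = 0. So 30^31 ≡ 0 (mod 60).
So g(0) = g(30) = 0 while 0 ≠ 30, so g is not injective.
A non-injective map from the 60-element set ℤ/60ℤ to itself takes at most 59 distinct values, so it cannot be surjective. So g is not surjective.
Since g is not surjective, we determine |image(g)|. Computing x^31 mod 60 for each x (by repeated squaring, reducing mod 60 at every step), the values g(0), g(1), …, g(59) are: 0, 1, 8, 27, 4, 5, 36, 43, 32, 9, 40, 11, 48, 37, 44, 15, 16, 53, 12, 19, 20, 21, 28, 47, 24, 25, 56, 3, 52, 29, 0, 31, 8, 57, 4, 35, 36, 13, 32, 39, 40, 41, 48, 7, 44, 45, 16, 23, 12, 49, 20, 51, 28, 17, 24, 55, 56, 33, 52, 59.
The distinct values are {0, 1, 3, 4, 5, 7, 8, 9, 11, 12, 13, 15, 16, 17, 19, 20, 21, 23, 24, 25, 27, 28, 29, 31, 32, 33, 35, 36, 37, 39, 40, 41, 43, 44, 45, 47, 48, 49, 51, 52, 53, 55, 56, 57, 59}; there are 45 of them.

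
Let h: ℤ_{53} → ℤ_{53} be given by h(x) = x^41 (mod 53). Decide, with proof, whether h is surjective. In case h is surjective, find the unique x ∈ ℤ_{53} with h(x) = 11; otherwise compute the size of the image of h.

25

Since 53 is prime, the nonzero elements of ℤ_{53} form a cyclic group of order 52.
As gcd(41, 52) = 1, raising to the 41st power is a bijection on this group: if x_1^41 ≡ x_2^41 then (x_1x_2^{−1})^41 = 1, and the only element of order dividing gcd(41, 52) = 1 is 1, so x_1 = x_2.
With h(0) = 0 this makes h injective on all of ℤ_{53}, hence bijective (finite equal-size domain and codomain). In particular h is surjective.
Since h is surjective, we find the preimage of 11. The inverse of x ↦ x^41 on (ℤ_{53})^× is x ↦ x^33, because 41·33 = 1353 = 26·52 + 1 ≡ 1 (mod 52) and x^{52} = 1 for x ≠ 0 (Fermat). So h⁻¹(11) = 11^33 mod 53.
Repeated squaring mod 53: 11^1 ≡ 11, 11^2 ≡ 11² = 121 ≡ 15, 11^4 ≡ 15² = 225 ≡ 13, 11^8 ≡ 13² = 169 ≡ 10, 11^16 ≡ 10² = 100 ≡ 47, 11^32 ≡ 47² = 2209 ≡ 36. Since 33 = 32 + 1, 11^33 ≡ 36·11: 36·11 = 396 ≡ 25. So 11^33 ≡ 25 (mod 53).
Hence h⁻¹(11) = 25.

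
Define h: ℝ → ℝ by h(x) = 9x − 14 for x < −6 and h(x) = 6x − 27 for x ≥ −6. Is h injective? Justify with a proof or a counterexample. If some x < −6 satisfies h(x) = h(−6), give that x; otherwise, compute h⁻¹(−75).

-61/9

Both pieces are strictly increasing (slopes 9 and 6), so each is injective on its own interval.
The left piece maps (−∞, −6) onto (−∞, −68); the right piece maps [−6, ∞) onto [−63, ∞).
These images are disjoint, so no value is attained by both pieces. Therefore h is injective.
Because the two images are disjoint, no x < −6 has h(x) = h(−6), so we compute h⁻¹(−75): −75 lies in (−∞, −68), so solve 9x − 14 = −75: x = (−75 + 14)/9 = −61/9.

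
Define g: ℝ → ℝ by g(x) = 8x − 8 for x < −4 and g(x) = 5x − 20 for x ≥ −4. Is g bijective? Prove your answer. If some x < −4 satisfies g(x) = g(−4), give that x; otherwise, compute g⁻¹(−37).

Both pieces are strictly increasing (slopes 8 and 5), so each is injective on its own interval.
The left piece maps (−∞, −4) onto (−∞, −40); the right piece maps [−4, ∞) onto [−40, ∞).
Since −40 = −40, the images partition ℝ: g is injective and surjective, hence bijective.
Because the two images are disjoint, no x < −4 has g(x) = g(−4), so we compute g⁻¹(−37): −37 lies in [−40, ∞), so solve 5x − 20 = −37: x = (−37 + 20)/5 = −17/5.

-17/5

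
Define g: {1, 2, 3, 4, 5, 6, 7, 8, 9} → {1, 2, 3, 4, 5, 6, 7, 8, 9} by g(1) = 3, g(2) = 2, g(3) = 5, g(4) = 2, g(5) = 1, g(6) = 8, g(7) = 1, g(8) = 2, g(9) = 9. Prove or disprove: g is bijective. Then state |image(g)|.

g(2) = 2 = g(4) with 2 ≠ 4, so g is not injective, hence not bijective.
The image of g is {1, 2, 3, 5, 8, 9}, which has 6 elements.

6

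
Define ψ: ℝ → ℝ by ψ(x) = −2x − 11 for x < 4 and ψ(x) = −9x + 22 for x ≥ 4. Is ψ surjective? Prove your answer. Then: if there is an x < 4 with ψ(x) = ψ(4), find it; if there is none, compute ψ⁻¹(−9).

3/2

Both pieces are strictly decreasing (slopes −2 and −9), so each is injective on its own interval.
The left piece maps (−∞, 4) onto (−19, ∞); the right piece maps [4, ∞) onto (−∞, −14].
The union (−19, ∞) ∪ (−∞, −14] covers ℝ, so ψ is surjective.
For the follow-up: the images overlap, so an x < 4 with ψ(x) = ψ(4) exists. ψ(4) = −14; solving −2x − 11 = −14 for x < 4 gives x = (−14 + 11)/(−2) = 3/2.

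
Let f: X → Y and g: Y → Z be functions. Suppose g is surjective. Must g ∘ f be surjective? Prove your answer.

not surjective

No. Take X = {0}, Y = Z = {0, 1}, f(0) = 0, and g = identity (surjective).
Then (g ∘ f)(0) = 0, and 1 ∈ Z has no preimage under g ∘ f, so g ∘ f is not surjective.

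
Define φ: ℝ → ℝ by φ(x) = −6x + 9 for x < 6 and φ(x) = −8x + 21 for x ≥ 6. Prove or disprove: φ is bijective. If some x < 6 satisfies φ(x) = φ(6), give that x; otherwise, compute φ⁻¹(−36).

57/8

Both pieces are strictly decreasing (slopes −6 and −8), so each is injective on its own interval.
The left piece maps (−∞, 6) onto (−27, ∞); the right piece maps [6, ∞) onto (−∞, −27].
Since −27 = −27, the images partition ℝ: φ is injective and surjective, hence bijective.
Because the two images are disjoint, no x < 6 has φ(x) = φ(6), so we compute φ⁻¹(−36): −36 lies in (−∞, −27], so solve −8x + 21 = −36: x = (−36 − 21)/(−8) = 57/8.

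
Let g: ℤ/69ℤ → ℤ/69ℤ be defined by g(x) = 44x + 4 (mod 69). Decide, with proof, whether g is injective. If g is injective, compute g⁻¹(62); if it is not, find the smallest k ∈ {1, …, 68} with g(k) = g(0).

If g(x_1) = g(x_2), then 44x_1 ≡ 44x_2 (mod 69). Because gcd(44, 69) = 1, we may cancel 44 to get x_1 ≡ x_2 (mod 69).
So g is injective.
We now compute 44⁻¹ mod 69 explicitly. Euclid's algorithm: 69 = 1·44 + 25, 44 = 1·25 + 19, 25 = 1·19 + 6, 19 = 3·6 + 1; back-substituting gives 1 = 11·44 − 7·69, so 44⁻¹ ≡ 11 (mod 69).
Since g is injective, we find g⁻¹(62): we need 44x ≡ 62 − 4 ≡ 58 (mod 69). Using 44⁻¹ = 11: x ≡ 11·58 = 638 = 9·69 + 17, so x = 17.
Check: g(17) = 44·17 + 4 = 752 = 10·69 + 62 ≡ 62 (mod 69).

17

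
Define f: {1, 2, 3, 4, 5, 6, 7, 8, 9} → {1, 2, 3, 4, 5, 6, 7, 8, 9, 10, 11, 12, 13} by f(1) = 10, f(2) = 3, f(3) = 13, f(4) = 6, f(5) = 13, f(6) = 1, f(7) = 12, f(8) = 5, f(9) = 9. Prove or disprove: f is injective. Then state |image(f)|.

8

f(3) = 13 = f(5) with 3 ≠ 5, so f is not injective.
The image of f is {1, 3, 5, 6, 9, 10, 12, 13}, which has 8 elements.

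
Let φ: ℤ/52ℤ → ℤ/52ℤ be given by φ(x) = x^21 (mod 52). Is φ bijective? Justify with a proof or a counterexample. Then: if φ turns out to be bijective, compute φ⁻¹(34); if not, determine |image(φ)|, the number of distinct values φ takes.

15

φ(2): Repeated squaring mod 52: 2^1 ≡ 2, 2^2 ≡ 2² = 4, 2^4 ≡ 4² = 16, 2^8 ≡ 16² = 256 ≡ 48, 2^16 ≡ 48² = 2304 ≡ 16. Since 21 = 16 + 4 + 1, 2^21 ≡ 16·16·2: 16·16 = 256 ≡ 48, then 48·2 = 96 ≡ 44. So 2^21 ≡ 44 (mod 52).
φ(6): Repeated squaring mod 52: 6^1 ≡ 6, 6^2 ≡ 6² = 36, 6^4 ≡ 36² = 1296 ≡ 48, 6^8 ≡ 48² = 2304 ≡ 16, 6^16 ≡ 16² = 256 ≡ 48. Since 21 = 16 + 4 + 1, 6^21 ≡ 48·48·6: 48·48 = 2304 ≡ 16, then 16·6 = 96 ≡ 44. So 6^21 ≡ 44 (mod 52).
So φ(2) = φ(6) = 44 while 2 ≠ 6, therefore φ is not injective, hence not bijective.
Since φ is not bijective, we determine |image(φ)|. Computing x^21 mod 52 for each x (by repeated squaring, reducing mod 52 at every step), the values φ(0), φ(1), …, φ(51) are: 0, 1, 44, 27, 12, 5, 44, 47, 8, 1, 12, 47, 12, 13, 40, 31, 40, 25, 44, 31, 8, 21, 40, 51, 8, 25, 0, 27, 44, 1, 12, 31, 44, 21, 8, 27, 12, 21, 12, 39, 40, 5, 40, 51, 44, 5, 8, 47, 40, 25, 8, 51.
The distinct values are {0, 1, 5, 8, 12, 13, 21, 25, 27, 31, 39, 40, 44, 47, 51}; there are 15 of them.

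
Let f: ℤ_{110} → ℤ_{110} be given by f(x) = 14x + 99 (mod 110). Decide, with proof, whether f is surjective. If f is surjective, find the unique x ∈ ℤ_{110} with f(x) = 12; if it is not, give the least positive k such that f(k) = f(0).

Since gcd(14, 110) = 2, we have 14x ≡ 0 (mod 2) for all x, so f(x) ≡ 1 (mod 2).
But 0 ≢ 1 (mod 2), so 0 ∈ ℤ_{110} has no preimage. Hence f is not surjective.
Since f is not surjective, we find the least positive k with f(k) = f(0): this means 14k ≡ 0 (mod 110), i.e. 110 ∣ 14k. Since gcd(14, 110) = 2, dividing through by 2 this holds exactly when 55 ∣ 7k, and as gcd(7, 55) = 1, exactly when 55 ∣ k.
The smallest positive such k is 55.

55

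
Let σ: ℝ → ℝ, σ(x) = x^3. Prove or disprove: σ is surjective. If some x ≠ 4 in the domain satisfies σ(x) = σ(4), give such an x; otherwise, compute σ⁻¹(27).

For any y ∈ ℝ, x = y^{1/3} ∈ ℝ gives σ(x) = y, so σ is surjective.
Since x ↦ x^3 is strictly increasing on ℝ, it is injective there, so no x ≠ 4 in the domain has σ(x) = σ(4). We therefore compute σ⁻¹(27) = 27^{1/3} = 3 (indeed 3^3 = 27).

3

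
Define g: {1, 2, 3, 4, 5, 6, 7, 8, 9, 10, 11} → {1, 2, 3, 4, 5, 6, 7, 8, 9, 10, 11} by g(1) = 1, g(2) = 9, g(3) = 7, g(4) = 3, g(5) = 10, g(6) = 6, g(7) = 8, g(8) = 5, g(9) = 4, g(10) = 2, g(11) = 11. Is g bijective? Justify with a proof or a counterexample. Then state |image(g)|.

The values 1, 9, 7, 3, 10, 6, 8, 5, 4, 2, 11 are a permutation of {1, 2, 3, 4, 5, 6, 7, 8, 9, 10, 11}: each element appears exactly once.
So g is injective and surjective, hence bijective.
The image of g is {1, 2, 3, 4, 5, 6, 7, 8, 9, 10, 11}, which has 11 elements.

11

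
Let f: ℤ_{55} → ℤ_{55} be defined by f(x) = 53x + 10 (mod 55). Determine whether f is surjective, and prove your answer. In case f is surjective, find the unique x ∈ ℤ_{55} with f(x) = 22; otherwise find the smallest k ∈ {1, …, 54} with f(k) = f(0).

49

Since gcd(53, 55) = 1, 53 is invertible modulo 55. Euclid's algorithm: 55 = 1·53 + 2, 53 = 26·2 + 1; back-substituting gives 1 = 27·53 − 26·55, so 53⁻¹ ≡ 27 (mod 55).
Then y ↦ 27(y − 10) is a two-sided inverse to f, so every y ∈ ℤ_{55} has a preimage.
So f is surjective.
Since f is surjective, we compute f⁻¹(22): solve 53x + 10 ≡ 22 (mod 55), i.e. 53x ≡ 12 (mod 55).
Multiplying by 53⁻¹ = 27 gives x ≡ 27·12 = 324 = 5·55 + 49 ≡ 49 (mod 55).
Check: f(49) = 53·49 + 10 = 2607 = 47·55 + 22 ≡ 22 (mod 55).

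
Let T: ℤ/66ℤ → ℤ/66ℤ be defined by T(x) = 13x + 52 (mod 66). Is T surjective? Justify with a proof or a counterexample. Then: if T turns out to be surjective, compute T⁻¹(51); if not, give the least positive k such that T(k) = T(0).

Since gcd(13, 66) = 1, 13 is invertible modulo 66. Euclid's algorithm: 66 = 5·13 + 1; back-substituting gives 1 = 61·13 − 12·66, so 13⁻¹ ≡ 61 (mod 66).
For any y ∈ ℤ/66ℤ, x = 61(y − 52) mod 66 satisfies T(x) = 13·61(y − 52) + 52 ≡ y (since 13·61 ≡ 1 mod 66). So every y has a preimage.
Thus T is surjective.
Since T is surjective, we compute T⁻¹(51): solve 13x + 52 ≡ 51 (mod 66), i.e. 13x ≡ 65 (mod 66).
Multiplying by 13⁻¹ = 61 gives x ≡ 61·65 = 3965 = 60·66 + 5 ≡ 5 (mod 66).
Check: T(5) = 13·5 + 52 = 117 = 1·66 + 51 ≡ 51 (mod 66).

5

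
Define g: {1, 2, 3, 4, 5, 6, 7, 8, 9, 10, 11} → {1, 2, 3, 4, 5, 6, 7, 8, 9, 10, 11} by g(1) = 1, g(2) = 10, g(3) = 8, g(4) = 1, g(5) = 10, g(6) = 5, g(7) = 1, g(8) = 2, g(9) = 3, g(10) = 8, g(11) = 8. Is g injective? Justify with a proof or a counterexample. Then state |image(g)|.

6

g(1) = 1 = g(4) with 1 ≠ 4, so g is not injective.
The image of g is {1, 2, 3, 5, 8, 10}, which has 6 elements.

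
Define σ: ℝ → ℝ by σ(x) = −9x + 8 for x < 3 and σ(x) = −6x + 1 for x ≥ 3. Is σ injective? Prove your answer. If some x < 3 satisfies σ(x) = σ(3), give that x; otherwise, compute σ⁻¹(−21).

25/9

Both pieces are strictly decreasing (slopes −9 and −6), so each is injective on its own interval.
The left piece maps (−∞, 3) onto (−19, ∞); the right piece maps [3, ∞) onto (−∞, −17].
These images overlap. In particular σ(3) = −17 (right piece), and solving −9x + 8 = −17 on the left piece gives x = 25/9 < 3.
So σ(25/9) = σ(3) with 25/9 ≠ 3, and σ is not injective. This x = 25/9 is the requested value below 3.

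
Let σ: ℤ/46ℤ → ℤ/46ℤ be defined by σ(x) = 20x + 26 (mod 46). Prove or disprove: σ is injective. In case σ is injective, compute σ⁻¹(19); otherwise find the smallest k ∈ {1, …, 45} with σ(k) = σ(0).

Recall: σ is injective if σ(a) = σ(b) implies a = b.
We have gcd(20, 46) = 2 > 1. Taking a = 0 and b = 23: σ(0) = 26 and σ(23) = 20·23 + 26 = 486 ≡ 26 (mod 46).
So σ(0) = σ(23) while 0 ≠ 23, hence σ is not injective.
Since σ is not injective, we find the least positive k with σ(k) = σ(0): this means 20k ≡ 0 (mod 46), i.e. 46 ∣ 20k. Since gcd(20, 46) = 2, dividing through by 2 this holds exactly when 23 ∣ 10k, and as gcd(10, 23) = 1, exactly when 23 ∣ k.
The smallest positive such k is 23.

23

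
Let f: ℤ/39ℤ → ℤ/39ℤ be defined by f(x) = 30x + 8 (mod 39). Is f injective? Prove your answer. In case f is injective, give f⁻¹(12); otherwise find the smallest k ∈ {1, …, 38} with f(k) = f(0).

By definition, f is injective if f(a) = f(b) implies a = b.
We have gcd(30, 39) = 3 > 1. Taking a = 0 and b = 13: f(0) = 8 and f(13) = 30·13 + 8 = 398 ≡ 8 (mod 39).
So f(0) = f(13) while 0 ≠ 13, hence f is not injective.
Since f is not injective, we find the least positive k with f(k) = f(0): this means 30k ≡ 0 (mod 39), i.e. 39 ∣ 30k. Since gcd(30, 39) = 3, dividing through by 3 this holds exactly when 13 ∣ 10k, and as gcd(10, 13) = 1, exactly when 13 ∣ k.
The smallest positive such k is 13.

13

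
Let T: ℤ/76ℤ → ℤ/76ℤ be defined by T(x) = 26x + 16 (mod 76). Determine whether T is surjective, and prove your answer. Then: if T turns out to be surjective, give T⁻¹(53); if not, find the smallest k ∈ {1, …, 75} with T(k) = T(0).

Recall: surjectivity means every element of the codomain has a preimage under T.
Since gcd(26, 76) = 2, we have 26x ≡ 0 (mod 2) for all x, so T(x) ≡ 0 (mod 2).
But 1 ≢ 0 (mod 2), so 1 ∈ ℤ/76ℤ has no preimage. Hence T is not surjective.
Since T is not surjective, we find the least positive k with T(k) = T(0): this means 26k ≡ 0 (mod 76), i.e. 76 ∣ 26k. Since gcd(26, 76) = 2, dividing through by 2 this holds exactly when 38 ∣ 13k, and as gcd(13, 38) = 1, exactly when 38 ∣ k.
The smallest positive such k is 38.

38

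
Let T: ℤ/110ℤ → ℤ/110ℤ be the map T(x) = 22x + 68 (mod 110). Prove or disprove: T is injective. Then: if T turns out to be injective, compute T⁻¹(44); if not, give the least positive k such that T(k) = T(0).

5

We have gcd(22, 110) = 22 > 1. Taking a = 0 and b = 5: T(0) = 68 and T(5) = 22·5 + 68 = 178 ≡ 68 (mod 110).
So T(0) = T(5) while 0 ≠ 5, therefore T is not injective.
Since T is not injective, we find the least positive k with T(k) = T(0): this means 22k ≡ 0 (mod 110), i.e. 110 ∣ 22k. Since gcd(22, 110) = 22, dividing through by 22 this holds exactly when 5 ∣ k.
The smallest positive such k is 5.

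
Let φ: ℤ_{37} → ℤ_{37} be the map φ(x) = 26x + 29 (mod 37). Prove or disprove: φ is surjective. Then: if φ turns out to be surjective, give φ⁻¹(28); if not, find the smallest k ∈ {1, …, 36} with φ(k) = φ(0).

Since gcd(26, 37) = 1, 26 is invertible modulo 37. Euclid's algorithm: 37 = 1·26 + 11, 26 = 2·11 + 4, 11 = 2·4 + 3, 4 = 1·3 + 1; back-substituting gives 1 = 10·26 − 7·37, so 26⁻¹ ≡ 10 (mod 37).
Then y ↦ 10(y − 29) is a two-sided inverse to φ, so every y ∈ ℤ_{37} has a preimage.
Therefore φ is surjective.
Since φ is surjective, we compute φ⁻¹(28): solve 26x + 29 ≡ 28 (mod 37), i.e. 26x ≡ 36 (mod 37).
Multiplying by 26⁻¹ = 10 gives x ≡ 10·36 = 360 = 9·37 + 27 ≡ 27 (mod 37).
Check: φ(27) = 26·27 + 29 = 731 = 19·37 + 28 ≡ 28 (mod 37).

27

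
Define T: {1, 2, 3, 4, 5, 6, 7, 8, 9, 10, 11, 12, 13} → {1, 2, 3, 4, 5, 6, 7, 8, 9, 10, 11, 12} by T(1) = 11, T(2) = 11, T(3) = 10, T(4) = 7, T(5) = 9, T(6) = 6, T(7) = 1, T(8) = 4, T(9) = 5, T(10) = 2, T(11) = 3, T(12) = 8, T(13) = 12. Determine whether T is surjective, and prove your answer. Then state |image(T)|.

Every element of the codomain has a preimage: 1 = T(7), 2 = T(10), 3 = T(11), 4 = T(8), 5 = T(9), 6 = T(6), 7 = T(4), 8 = T(12), 9 = T(5), 10 = T(3), 11 = T(1), 12 = T(13).
Therefore T is surjective.
The image of T is {1, 2, 3, 4, 5, 6, 7, 8, 9, 10, 11, 12}, which has 12 elements.

12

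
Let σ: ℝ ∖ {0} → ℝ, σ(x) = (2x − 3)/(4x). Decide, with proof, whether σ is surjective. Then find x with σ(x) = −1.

If σ(x) = 1/2, cross-multiplying gives 4(2x − 3) = 2(4x), which simplifies to −12 = 0 — false.  So 1/2 has no preimage and σ is not surjective.
Solving σ(x) = −1: cross-multiplying gives 2x − 3 = −1(4x), which rearranges to 6x = 3, so x = 1/2.

1/2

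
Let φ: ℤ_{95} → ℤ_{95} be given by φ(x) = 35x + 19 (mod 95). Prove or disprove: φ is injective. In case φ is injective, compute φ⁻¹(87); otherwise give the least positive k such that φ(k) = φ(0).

19

We have gcd(35, 95) = 5 > 1. Taking a = 0 and b = 19: φ(0) = 19 and φ(19) = 35·19 + 19 = 684 ≡ 19 (mod 95).
So φ(0) = φ(19) while 0 ≠ 19, thus φ is not injective.
Since φ is not injective, we find the least positive k with φ(k) = φ(0): this means 35k ≡ 0 (mod 95), i.e. 95 ∣ 35k. Since gcd(35, 95) = 5, dividing through by 5 this holds exactly when 19 ∣ 7k, and as gcd(7, 19) = 1, exactly when 19 ∣ k.
The smallest positive such k is 19.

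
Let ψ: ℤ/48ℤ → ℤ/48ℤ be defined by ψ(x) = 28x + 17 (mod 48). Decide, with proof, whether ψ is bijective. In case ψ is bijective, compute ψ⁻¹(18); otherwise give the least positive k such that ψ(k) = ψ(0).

12

We have gcd(28, 48) = 4 > 1. Taking s = 0 and t = 12: ψ(0) = 17 and ψ(12) = 28·12 + 17 = 353 ≡ 17 (mod 48).
So ψ(0) = ψ(12) while 0 ≠ 12, therefore ψ is not injective, hence not bijective.
Since ψ is not bijective, we find the least positive k with ψ(k) = ψ(0): this means 28k ≡ 0 (mod 48), i.e. 48 ∣ 28k. Since gcd(28, 48) = 4, dividing through by 4 this holds exactly when 12 ∣ 7k, and as gcd(7, 12) = 1, exactly when 12 ∣ k.
The smallest positive such k is 12.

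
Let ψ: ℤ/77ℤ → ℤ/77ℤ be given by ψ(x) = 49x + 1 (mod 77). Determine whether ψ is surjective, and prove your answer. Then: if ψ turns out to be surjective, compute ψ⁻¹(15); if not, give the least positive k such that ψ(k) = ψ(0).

Since gcd(49, 77) = 7, we have 49x ≡ 0 (mod 7) for all x, so ψ(x) ≡ 1 (mod 7).
But 0 ≢ 1 (mod 7), so 0 ∈ ℤ/77ℤ has no preimage. Thus ψ is not surjective.
Since ψ is not surjective, we find the least positive k with ψ(k) = ψ(0): this means 49k ≡ 0 (mod 77), i.e. 77 ∣ 49k. Since gcd(49, 77) = 7, dividing through by 7 this holds exactly when 11 ∣ 7k, and as gcd(7, 11) = 1, exactly when 11 ∣ k.
The smallest positive such k is 11.

11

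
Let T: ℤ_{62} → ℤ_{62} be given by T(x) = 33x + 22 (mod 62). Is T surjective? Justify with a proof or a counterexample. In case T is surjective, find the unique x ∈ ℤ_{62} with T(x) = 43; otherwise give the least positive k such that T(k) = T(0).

57

Since gcd(33, 62) = 1, 33 is invertible modulo 62. Euclid's algorithm: 62 = 1·33 + 29, 33 = 1·29 + 4, 29 = 7·4 + 1; back-substituting gives 1 = 47·33 − 25·62, so 33⁻¹ ≡ 47 (mod 62).
For any y ∈ ℤ_{62}, x = 47(y − 22) mod 62 satisfies T(x) = 33·47(y − 22) + 22 ≡ y (since 33·47 ≡ 1 mod 62). So every y has a preimage.
Thus T is surjective.
Since T is surjective, we find T⁻¹(43): we need 33x ≡ 43 − 22 ≡ 21 (mod 62). Using 33⁻¹ = 47: x ≡ 47·21 = 987 = 15·62 + 57, so x = 57.
Check: T(57) = 33·57 + 22 = 1903 = 30·62 + 43 ≡ 43 (mod 62).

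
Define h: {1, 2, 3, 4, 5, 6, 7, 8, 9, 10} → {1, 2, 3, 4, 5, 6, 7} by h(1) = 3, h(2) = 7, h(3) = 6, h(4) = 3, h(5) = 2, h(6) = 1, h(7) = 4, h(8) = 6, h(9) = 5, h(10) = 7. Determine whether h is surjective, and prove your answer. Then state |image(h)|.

Every element of the codomain has a preimage: 1 = h(6), 2 = h(5), 3 = h(1), 4 = h(7), 5 = h(9), 6 = h(3), 7 = h(2).
Thus h is surjective.
The image of h is {1, 2, 3, 4, 5, 6, 7}, which has 7 elements.

7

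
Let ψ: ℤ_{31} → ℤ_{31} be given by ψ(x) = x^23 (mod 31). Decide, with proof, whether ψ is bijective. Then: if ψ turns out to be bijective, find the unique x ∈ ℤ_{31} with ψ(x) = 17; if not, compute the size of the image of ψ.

21

Since 31 is prime, the nonzero elements of ℤ_{31} form a cyclic group of order 30.
As gcd(23, 30) = 1, raising to the 23rd power is a bijection on this group: if x_1^23 ≡ x_2^23 then (x_1x_2^{−1})^23 = 1, and the only element of order dividing gcd(23, 30) = 1 is 1, so x_1 = x_2.
With ψ(0) = 0 this makes ψ injective on all of ℤ_{31}, hence bijective (finite equal-size domain and codomain). In particular ψ is bijective.
Since ψ is bijective, we find the preimage of 17. The inverse of x ↦ x^23 on (ℤ_{31})^× is x ↦ x^17, because 23·17 = 391 = 13·30 + 1 ≡ 1 (mod 30) and x^{30} = 1 for x ≠ 0 (Fermat). So ψ⁻¹(17) = 17^17 mod 31.
Repeated squaring mod 31: 17^1 ≡ 17, 17^2 ≡ 17² = 289 ≡ 10, 17^4 ≡ 10² = 100 ≡ 7, 17^8 ≡ 7² = 49 ≡ 18, 17^16 ≡ 18² = 324 ≡ 14. Since 17 = 16 + 1, 17^17 ≡ 14·17: 14·17 = 238 ≡ 21. So 17^17 ≡ 21 (mod 31).
Hence ψ⁻¹(17) = 21.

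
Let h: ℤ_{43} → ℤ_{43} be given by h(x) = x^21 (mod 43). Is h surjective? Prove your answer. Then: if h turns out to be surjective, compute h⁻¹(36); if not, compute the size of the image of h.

3

h(2): Repeated squaring mod 43: 2^1 ≡ 2, 2^2 ≡ 2² = 4, 2^4 ≡ 4² = 16, 2^8 ≡ 16² = 256 ≡ 41, 2^16 ≡ 41² = 1681 ≡ 4. Since 21 = 16 + 4 + 1, 2^21 ≡ 4·16·2: 4·16 = 64 ≡ 21, then 21·2 = 42. So 2^21 ≡ 42 (mod 43).
h(3): Repeated squaring mod 43: 3^1 ≡ 3, 3^2 ≡ 3² = 9, 3^4 ≡ 9² = 81 ≡ 38, 3^8 ≡ 38² = 1444 ≡ 25, 3^16 ≡ 25² = 625 ≡ 23. Since 21 = 16 + 4 + 1, 3^21 ≡ 23·38·3: 23·38 = 874 ≡ 14, then 14·3 = 42. So 3^21 ≡ 42 (mod 43).
So h(2) = h(3) = 42 while 2 ≠ 3, thus h is not injective.
A non-injective map from the 43-element set ℤ_{43} to itself takes at most 42 distinct values, so it cannot be surjective. Therefore h is not surjective.
Since h is not surjective, we determine |image(h)|. Computing x^21 mod 43 for each x (by repeated squaring, reducing mod 43 at every step), the values h(0), h(1), …, h(42) are: 0, 1, 42, 42, 1, 42, 1, 42, 42, 1, 1, 1, 42, 1, 1, 1, 1, 1, 42, 42, 42, 1, 42, 1, 1, 1, 42, 42, 42, 42, 42, 1, 42, 42, 42, 1, 1, 42, 1, 42, 1, 1, 42.
The distinct values are {0, 1, 42}; there are 3 of them.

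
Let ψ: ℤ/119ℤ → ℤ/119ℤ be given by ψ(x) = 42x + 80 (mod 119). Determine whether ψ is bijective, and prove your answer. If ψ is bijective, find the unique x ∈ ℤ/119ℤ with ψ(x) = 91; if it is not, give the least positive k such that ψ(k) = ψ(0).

17

Recall that injectivity means: for all u, v in the domain, ψ(u) = ψ(v) implies u = v.
We have gcd(42, 119) = 7 > 1. Taking u = 0 and v = 17: ψ(0) = 80 and ψ(17) = 42·17 + 80 = 794 ≡ 80 (mod 119).
So ψ(0) = ψ(17) while 0 ≠ 17, hence ψ is not injective, hence not bijective.
Since ψ is not bijective, we find the least positive k with ψ(k) = ψ(0): this means 42k ≡ 0 (mod 119), i.e. 119 ∣ 42k. Since gcd(42, 119) = 7, dividing through by 7 this holds exactly when 17 ∣ 6k, and as gcd(6, 17) = 1, exactly when 17 ∣ k.
The smallest positive such k is 17.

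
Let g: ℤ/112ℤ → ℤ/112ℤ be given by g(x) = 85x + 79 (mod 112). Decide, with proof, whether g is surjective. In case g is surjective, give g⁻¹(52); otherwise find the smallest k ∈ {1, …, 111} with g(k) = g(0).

Since gcd(85, 112) = 1, 85 is invertible modulo 112. Euclid's algorithm: 112 = 1·85 + 27, 85 = 3·27 + 4, 27 = 6·4 + 3, 4 = 1·3 + 1; back-substituting gives 1 = 29·85 − 22·112, so 85⁻¹ ≡ 29 (mod 112).
Then y ↦ 29(y − 79) is a two-sided inverse to g, so every y ∈ ℤ/112ℤ has a preimage.
Therefore g is surjective.
Since g is surjective, we compute g⁻¹(52): solve 85x + 79 ≡ 52 (mod 112), i.e. 85x ≡ 85 (mod 112).
Multiplying by 85⁻¹ = 29 gives x ≡ 29·85 = 2465 = 22·112 + 1 ≡ 1 (mod 112).
Check: g(1) = 85·1 + 79 = 164 = 1·112 + 52 ≡ 52 (mod 112).

1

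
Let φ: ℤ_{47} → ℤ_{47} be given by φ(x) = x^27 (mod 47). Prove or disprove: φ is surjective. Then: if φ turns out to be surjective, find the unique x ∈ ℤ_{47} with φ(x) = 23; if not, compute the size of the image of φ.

Since 47 is prime, the nonzero elements of ℤ_{47} form a cyclic group of order 46.
As gcd(27, 46) = 1, raising to the 27th power is a bijection on this group: if s^27 ≡ t^27 then (st^{−1})^27 = 1, and the only element of order dividing gcd(27, 46) = 1 is 1, so s = t.
With φ(0) = 0 this makes φ injective on all of ℤ_{47}, hence bijective (finite equal-size domain and codomain). In particular φ is surjective.
Since φ is surjective, we find the preimage of 23. The inverse of x ↦ x^27 on (ℤ_{47})^× is x ↦ x^29, because 27·29 = 783 = 17·46 + 1 ≡ 1 (mod 46) and x^{46} = 1 for x ≠ 0 (Fermat). So φ⁻¹(23) = 23^29 mod 47.
Repeated squaring mod 47: 23^1 ≡ 23, 23^2 ≡ 23² = 529 ≡ 12, 23^4 ≡ 12² = 144 ≡ 3, 23^8 ≡ 3² = 9, 23^16 ≡ 9² = 81 ≡ 34. Since 29 = 16 + 8 + 4 + 1, 23^29 ≡ 34·9·3·23: 34·9 = 306 ≡ 24, then 24·3 = 72 ≡ 25, then 25·23 = 575 ≡ 11. So 23^29 ≡ 11 (mod 47).
Hence φ⁻¹(23) = 11.

11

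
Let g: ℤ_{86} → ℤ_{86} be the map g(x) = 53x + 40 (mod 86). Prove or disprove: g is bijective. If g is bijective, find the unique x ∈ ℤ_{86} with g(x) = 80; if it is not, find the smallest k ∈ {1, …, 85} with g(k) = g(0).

If g(x_1) = g(x_2), then 53x_1 ≡ 53x_2 (mod 86). Because gcd(53, 86) = 1, we may cancel 53 to get x_1 ≡ x_2 (mod 86).
We now compute 53⁻¹ mod 86 explicitly. Euclid's algorithm: 86 = 1·53 + 33, 53 = 1·33 + 20, 33 = 1·20 + 13, 20 = 1·13 + 7, 13 = 1·7 + 6, 7 = 1·6 + 1; back-substituting gives 1 = 13·53 − 8·86, so 53⁻¹ ≡ 13 (mod 86).
For any y ∈ ℤ_{86}, x = 13(y − 40) mod 86 satisfies g(x) = 53·13(y − 40) + 40 ≡ y (since 53·13 ≡ 1 mod 86). So every y has a preimage.
Thus g is bijective.
Since g is bijective, we compute g⁻¹(80): solve 53x + 40 ≡ 80 (mod 86), i.e. 53x ≡ 40 (mod 86).
Multiplying by 53⁻¹ = 13 gives x ≡ 13·40 = 520 = 6·86 + 4 ≡ 4 (mod 86).
Check: g(4) = 53·4 + 40 = 252 = 2·86 + 80 ≡ 80 (mod 86).

4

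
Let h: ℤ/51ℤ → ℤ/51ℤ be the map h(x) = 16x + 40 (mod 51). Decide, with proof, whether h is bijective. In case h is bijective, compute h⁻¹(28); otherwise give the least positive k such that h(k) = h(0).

If h(u) = h(v), then 16u ≡ 16v (mod 51). Because gcd(16, 51) = 1, we may cancel 16 to get u ≡ v (mod 51).
We now compute 16⁻¹ mod 51 explicitly. Euclid's algorithm: 51 = 3·16 + 3, 16 = 5·3 + 1; back-substituting gives 1 = 16·16 − 5·51, so 16⁻¹ ≡ 16 (mod 51).
For any y ∈ ℤ/51ℤ, x = 16(y − 40) mod 51 satisfies h(x) = 16·16(y − 40) + 40 ≡ y (since 16·16 ≡ 1 mod 51). So every y has a preimage.
Therefore h is bijective.
Since h is bijective, we compute h⁻¹(28): solve 16x + 40 ≡ 28 (mod 51), i.e. 16x ≡ 39 (mod 51).
Multiplying by 16⁻¹ = 16 gives x ≡ 16·39 = 624 = 12·51 + 12 ≡ 12 (mod 51).
Check: h(12) = 16·12 + 40 = 232 = 4·51 + 28 ≡ 28 (mod 51).

12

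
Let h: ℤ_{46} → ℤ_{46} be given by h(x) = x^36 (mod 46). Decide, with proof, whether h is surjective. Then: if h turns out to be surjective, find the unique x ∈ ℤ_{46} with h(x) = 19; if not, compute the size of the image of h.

h(22): Repeated squaring mod 46: 22^1 ≡ 22, 22^2 ≡ 22² = 484 ≡ 24, 22^4 ≡ 24² = 576 ≡ 24, 22^8 ≡ 24² = 576 ≡ 24, 22^16 ≡ 24² = 576 ≡ 24, 22^32 ≡ 24² = 576 ≡ 24. Since 36 = 32 + 4, 22^36 ≡ 24·24: 24·24 = 576 ≡ 24. So 22^36 ≡ 24 (mod 46).
h(24): Repeated squaring mod 46: 24^1 ≡ 24, 24^2 ≡ 24² = 576 ≡ 24, 24^4 ≡ 24² = 576 ≡ 24, 24^8 ≡ 24² = 576 ≡ 24, 24^16 ≡ 24² = 576 ≡ 24, 24^32 ≡ 24² = 576 ≡ 24. Since 36 = 32 + 4, 24^36 ≡ 24·24: 24·24 = 576 ≡ 24. So 24^36 ≡ 24 (mod 46).
So h(22) = h(24) = 24 while 22 ≠ 24, therefore h is not injective.
A non-injective map from the 46-element set ℤ_{46} to itself takes at most 45 distinct values, so it cannot be surjective. Hence h is not surjective.
Since h is not surjective, we determine |image(h)|. Computing x^36 mod 46 for each x (by repeated squaring, reducing mod 46 at every step), the values h(0), h(1), …, h(45) are: 0, 1, 8, 27, 18, 13, 32, 25, 6, 39, 12, 3, 26, 35, 16, 29, 2, 9, 36, 41, 4, 31, 24, 23, 24, 31, 4, 41, 36, 9, 2, 29, 16, 35, 26, 3, 12, 39, 6, 25, 32, 13, 18, 27, 8, 1.
The distinct values are {0, 1, 2, 3, 4, 6, 8, 9, 12, 13, 16, 18, 23, 24, 25, 26, 27, 29, 31, 32, 35, 36, 39, 41}; there are 24 of them.

24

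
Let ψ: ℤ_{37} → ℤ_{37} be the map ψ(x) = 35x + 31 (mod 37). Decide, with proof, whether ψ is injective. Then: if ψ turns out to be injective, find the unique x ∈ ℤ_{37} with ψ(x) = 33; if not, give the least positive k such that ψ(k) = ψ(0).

If ψ(x_1) = ψ(x_2), then 35x_1 ≡ 35x_2 (mod 37). Because gcd(35, 37) = 1, we may cancel 35 to get x_1 ≡ x_2 (mod 37).
Hence ψ is injective.
We now compute 35⁻¹ mod 37 explicitly. Euclid's algorithm: 37 = 1·35 + 2, 35 = 17·2 + 1; back-substituting gives 1 = 18·35 − 17·37, so 35⁻¹ ≡ 18 (mod 37).
Since ψ is injective, we find ψ⁻¹(33): we need 35x ≡ 33 − 31 ≡ 2 (mod 37). Using 35⁻¹ = 18: x ≡ 18·2 = 36, so x = 36.
Check: ψ(36) = 35·36 + 31 = 1291 = 34·37 + 33 ≡ 33 (mod 37).

36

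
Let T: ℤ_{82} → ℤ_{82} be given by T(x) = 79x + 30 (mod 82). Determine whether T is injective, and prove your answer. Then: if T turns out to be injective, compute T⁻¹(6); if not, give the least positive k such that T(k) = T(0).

Recall that T is injective if T(x_1) = T(x_2) implies x_1 = x_2.
If T(x_1) = T(x_2), then 79x_1 ≡ 79x_2 (mod 82). Because gcd(79, 82) = 1, we may cancel 79 to get x_1 ≡ x_2 (mod 82).
Therefore T is injective.
We now compute 79⁻¹ mod 82 explicitly. Euclid's algorithm: 82 = 1·79 + 3, 79 = 26·3 + 1; back-substituting gives 1 = 27·79 − 26·82, so 79⁻¹ ≡ 27 (mod 82).
Since T is injective, we find T⁻¹(6): we need 79x ≡ 6 − 30 ≡ 58 (mod 82). Using 79⁻¹ = 27: x ≡ 27·58 = 1566 = 19·82 + 8, so x = 8.
Check: T(8) = 79·8 + 30 = 662 = 8·82 + 6 ≡ 6 (mod 82).

8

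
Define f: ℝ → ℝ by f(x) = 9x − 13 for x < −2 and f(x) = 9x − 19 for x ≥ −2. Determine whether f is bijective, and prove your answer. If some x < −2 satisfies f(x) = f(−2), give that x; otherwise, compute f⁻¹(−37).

Both pieces are strictly increasing (slopes 9 and 9), so each is injective on its own interval.
The left piece maps (−∞, −2) onto (−∞, −31); the right piece maps [−2, ∞) onto [−37, ∞).
These images overlap. In particular f(−2) = −37 (right piece), and solving 9x − 13 = −37 on the left piece gives x = −8/3 < −2.
So f(−8/3) = f(−2) with −8/3 ≠ −2, and f is not injective, hence not bijective. This x = −8/3 is the requested value below −2.

-8/3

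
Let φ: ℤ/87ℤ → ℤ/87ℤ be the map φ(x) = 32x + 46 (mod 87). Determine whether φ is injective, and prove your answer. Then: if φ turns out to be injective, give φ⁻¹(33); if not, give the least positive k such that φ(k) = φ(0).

73

If φ(x_1) = φ(x_2), then 32x_1 ≡ 32x_2 (mod 87). Because gcd(32, 87) = 1, we may cancel 32 to get x_1 ≡ x_2 (mod 87).
So φ is injective.
We now compute 32⁻¹ mod 87 explicitly. Euclid's algorithm: 87 = 2·32 + 23, 32 = 1·23 + 9, 23 = 2·9 + 5, 9 = 1·5 + 4, 5 = 1·4 + 1; back-substituting gives 1 = 68·32 − 25·87, so 32⁻¹ ≡ 68 (mod 87).
Since φ is injective, we find φ⁻¹(33): we need 32x ≡ 33 − 46 ≡ 74 (mod 87). Using 32⁻¹ = 68: x ≡ 68·74 = 5032 = 57·87 + 73, so x = 73.
Check: φ(73) = 32·73 + 46 = 2382 = 27·87 + 33 ≡ 33 (mod 87).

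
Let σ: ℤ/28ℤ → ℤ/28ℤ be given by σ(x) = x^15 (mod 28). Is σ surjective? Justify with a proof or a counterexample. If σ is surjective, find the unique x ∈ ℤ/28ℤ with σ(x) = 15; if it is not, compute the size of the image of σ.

9

σ(2): Repeated squaring mod 28: 2^1 ≡ 2, 2^2 ≡ 2² = 4, 2^4 ≡ 4² = 16, 2^8 ≡ 16² = 256 ≡ 4. Since 15 = 8 + 4 + 2 + 1, 2^15 ≡ 4·16·4·2: 4·16 = 64 ≡ 8, then 8·4 = 32 ≡ 4, then 4·2 = 8. So 2^15 ≡ 8 (mod 28).
σ(4): Repeated squaring mod 28: 4^1 ≡ 4, 4^2 ≡ 4² = 16, 4^4 ≡ 16² = 256 ≡ 4, 4^8 ≡ 4² = 16. Since 15 = 8 + 4 + 2 + 1, 4^15 ≡ 16·4·16·4: 16·4 = 64 ≡ 8, then 8·16 = 128 ≡ 16, then 16·4 = 64 ≡ 8. So 4^15 ≡ 8 (mod 28).
So σ(2) = σ(4) = 8 while 2 ≠ 4, hence σ is not injective.
A non-injective map from the 28-element set ℤ/28ℤ to itself takes at most 27 distinct values, so it cannot be surjective. Hence σ is not surjective.
Since σ is not surjective, we determine |image(σ)|. Computing x^15 mod 28 for each x (by repeated squaring, reducing mod 28 at every step), the values σ(0), σ(1), …, σ(27) are: 0, 1, 8, 27, 8, 13, 20, 7, 8, 1, 20, 15, 20, 13, 0, 15, 8, 13, 8, 27, 20, 21, 8, 15, 20, 1, 20, 27.
The distinct values are {0, 1, 7, 8, 13, 15, 20, 21, 27}; there are 9 of them.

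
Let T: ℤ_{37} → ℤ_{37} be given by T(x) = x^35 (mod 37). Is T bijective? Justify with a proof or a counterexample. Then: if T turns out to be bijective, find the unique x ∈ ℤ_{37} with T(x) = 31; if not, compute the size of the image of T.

Since 37 is prime, the nonzero elements of ℤ_{37} form a cyclic group of order 36.
As gcd(35, 36) = 1, raising to the 35th power is a bijection on this group: if s^35 ≡ t^35 then (st^{−1})^35 = 1, and the only element of order dividing gcd(35, 36) = 1 is 1, so s = t.
With T(0) = 0 this makes T injective on all of ℤ_{37}, hence bijective (finite equal-size domain and codomain). In particular T is bijective.
Since T is bijective, we find the preimage of 31. The inverse of x ↦ x^35 on (ℤ_{37})^× is x ↦ x^35, because 35·35 = 1225 = 34·36 + 1 ≡ 1 (mod 36) and x^{36} = 1 for x ≠ 0 (Fermat). So T⁻¹(31) = 31^35 mod 37.
Repeated squaring mod 37: 31^1 ≡ 31, 31^2 ≡ 31² = 961 ≡ 36, 31^4 ≡ 36² = 1296 ≡ 1, 31^8 ≡ 1² = 1, 31^16 ≡ 1² = 1, 31^32 ≡ 1² = 1. Since 35 = 32 + 2 + 1, 31^35 ≡ 1·36·31: 1·36 = 36, then 36·31 = 1116 ≡ 6. So 31^35 ≡ 6 (mod 37).
Hence T⁻¹(31) = 6.

6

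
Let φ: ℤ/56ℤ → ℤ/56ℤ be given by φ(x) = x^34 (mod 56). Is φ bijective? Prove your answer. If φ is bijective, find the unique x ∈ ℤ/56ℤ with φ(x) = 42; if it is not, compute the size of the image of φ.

8

φ(6): Repeated squaring mod 56: 6^1 ≡ 6, 6^2 ≡ 6² = 36, 6^4 ≡ 36² = 1296 ≡ 8, 6^8 ≡ 8² = 64 ≡ 8, 6^16 ≡ 8² = 64 ≡ 8, 6^32 ≡ 8² = 64 ≡ 8. Since 34 = 32 + 2, 6^34 ≡ 8·36: 8·36 = 288 ≡ 8. So 6^34 ≡ 8 (mod 56).
φ(8): Repeated squaring mod 56: 8^1 ≡ 8, 8^2 ≡ 8² = 64 ≡ 8, 8^4 ≡ 8² = 64 ≡ 8, 8^8 ≡ 8² = 64 ≡ 8, 8^16 ≡ 8² = 64 ≡ 8, 8^32 ≡ 8² = 64 ≡ 8. Since 34 = 32 + 2, 8^34 ≡ 8·8: 8·8 = 64 ≡ 8. So 8^34 ≡ 8 (mod 56).
So φ(6) = φ(8) = 8 while 6 ≠ 8, so φ is not injective, hence not bijective.
Since φ is not bijective, we determine |image(φ)|. Computing x^34 mod 56 for each x (by repeated squaring, reducing mod 56 at every step), the values φ(0), φ(1), …, φ(55) are: 0, 1, 16, 25, 32, 9, 8, 49, 8, 9, 32, 25, 16, 1, 0, 1, 16, 25, 32, 9, 8, 49, 8, 9, 32, 25, 16, 1, 0, 1, 16, 25, 32, 9, 8, 49, 8, 9, 32, 25, 16, 1, 0, 1, 16, 25, 32, 9, 8, 49, 8, 9, 32, 25, 16, 1.
The distinct values are {0, 1, 8, 9, 16, 25, 32, 49}; there are 8 of them.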